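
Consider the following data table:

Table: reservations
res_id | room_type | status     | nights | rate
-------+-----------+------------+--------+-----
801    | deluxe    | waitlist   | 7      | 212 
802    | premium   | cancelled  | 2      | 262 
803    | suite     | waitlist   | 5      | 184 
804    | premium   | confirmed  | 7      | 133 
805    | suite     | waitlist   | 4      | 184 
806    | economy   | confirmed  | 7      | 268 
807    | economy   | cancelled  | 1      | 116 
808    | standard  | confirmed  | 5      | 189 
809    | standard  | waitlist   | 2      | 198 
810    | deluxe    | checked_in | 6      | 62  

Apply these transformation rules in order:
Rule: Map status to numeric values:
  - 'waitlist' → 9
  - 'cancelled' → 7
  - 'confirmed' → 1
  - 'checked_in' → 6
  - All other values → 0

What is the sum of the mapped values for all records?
59

Step 1: Apply mapping to each record
Step 2: Count by status:
  'waitlist': 4 records × 9 = 36
  'cancelled': 2 records × 7 = 14
  'confirmed': 3 records × 1 = 3
  'checked_in': 1 records × 6 = 6
Step 3: Sum all mapped values = 59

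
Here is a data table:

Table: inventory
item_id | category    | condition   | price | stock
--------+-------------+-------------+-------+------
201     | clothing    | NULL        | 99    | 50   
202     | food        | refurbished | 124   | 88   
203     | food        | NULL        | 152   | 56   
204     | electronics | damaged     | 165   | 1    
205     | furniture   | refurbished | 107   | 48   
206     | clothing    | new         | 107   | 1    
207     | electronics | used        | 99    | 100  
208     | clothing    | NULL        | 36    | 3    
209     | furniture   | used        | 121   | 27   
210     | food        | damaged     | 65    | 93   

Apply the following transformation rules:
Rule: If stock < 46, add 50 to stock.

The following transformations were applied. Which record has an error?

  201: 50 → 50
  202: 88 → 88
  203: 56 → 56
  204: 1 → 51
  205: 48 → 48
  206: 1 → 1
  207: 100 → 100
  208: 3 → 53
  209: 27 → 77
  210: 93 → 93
Record 206 has an error. The correct transformed value should be 51, not 1.

Step 1: Check each record against the rule
Step 2: Record 206 has stock = 1
Step 3: Since 1 < 46, the bonus should have been applied
Step 4: Correct value = 51, but claimed value = 1
Conclusion: Record 206 has the error.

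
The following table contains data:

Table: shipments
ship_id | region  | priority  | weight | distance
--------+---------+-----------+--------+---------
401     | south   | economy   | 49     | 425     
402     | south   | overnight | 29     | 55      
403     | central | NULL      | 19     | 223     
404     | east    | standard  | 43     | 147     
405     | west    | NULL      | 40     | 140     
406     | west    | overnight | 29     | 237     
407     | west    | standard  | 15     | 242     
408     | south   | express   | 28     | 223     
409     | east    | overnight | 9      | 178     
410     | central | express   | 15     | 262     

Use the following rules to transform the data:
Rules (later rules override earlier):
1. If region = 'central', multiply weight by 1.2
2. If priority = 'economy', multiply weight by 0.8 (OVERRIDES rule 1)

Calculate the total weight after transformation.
273.0

Step 1: Rule 2 takes priority for records with priority = 'economy'
  - 1 records: 49 × 0.8 = 39.2
Step 2: Rule 1 applies to remaining records with region = 'central'
  - 2 records: 34 × 1.2 = 40.8
Step 3: Other records unchanged: 193
Step 4: Final sum = 39.2 + 40.8 + 193 = 273.0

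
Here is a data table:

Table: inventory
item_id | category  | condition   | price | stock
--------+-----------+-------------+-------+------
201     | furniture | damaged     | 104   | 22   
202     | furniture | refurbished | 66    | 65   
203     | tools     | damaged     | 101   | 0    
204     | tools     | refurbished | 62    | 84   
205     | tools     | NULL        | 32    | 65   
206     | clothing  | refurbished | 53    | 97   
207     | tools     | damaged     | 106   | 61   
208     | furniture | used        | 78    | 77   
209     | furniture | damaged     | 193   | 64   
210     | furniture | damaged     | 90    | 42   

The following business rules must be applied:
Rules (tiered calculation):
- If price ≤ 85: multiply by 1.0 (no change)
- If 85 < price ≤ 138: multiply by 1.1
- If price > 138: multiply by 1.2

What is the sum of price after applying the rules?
963.7

Step 1: Tier 1 (price ≤ 85): 5 records, sum = 291 × 1.0 = 291.0
Step 2: Tier 2 (85 < price ≤ 138): 4 records, sum = 401 × 1.1 = 441.1
Step 3: Tier 3 (price > 138): 1 records, sum = 193 × 1.2 = 231.6
Step 4: Final sum = 291.0 + 441.1 + 231.6 = 963.7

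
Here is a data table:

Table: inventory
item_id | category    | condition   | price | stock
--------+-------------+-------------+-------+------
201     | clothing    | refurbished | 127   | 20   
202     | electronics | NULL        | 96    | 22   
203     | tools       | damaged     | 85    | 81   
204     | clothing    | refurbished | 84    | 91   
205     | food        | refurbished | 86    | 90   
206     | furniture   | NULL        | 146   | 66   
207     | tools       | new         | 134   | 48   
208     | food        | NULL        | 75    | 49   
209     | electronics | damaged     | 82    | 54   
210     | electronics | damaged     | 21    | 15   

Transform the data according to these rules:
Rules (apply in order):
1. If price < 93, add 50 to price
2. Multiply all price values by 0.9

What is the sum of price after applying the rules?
1112.4

Step 1: Apply Rule 1 - Add 50 to records with price < 93
  - 6 records affected: 433 + (6 × 50) = 733
  - Unaffected records: 503
  - Sum after Rule 1: 1236
Step 2: Apply Rule 2 - Multiply all by 0.9
  - 1236 × 0.9 = 1112.4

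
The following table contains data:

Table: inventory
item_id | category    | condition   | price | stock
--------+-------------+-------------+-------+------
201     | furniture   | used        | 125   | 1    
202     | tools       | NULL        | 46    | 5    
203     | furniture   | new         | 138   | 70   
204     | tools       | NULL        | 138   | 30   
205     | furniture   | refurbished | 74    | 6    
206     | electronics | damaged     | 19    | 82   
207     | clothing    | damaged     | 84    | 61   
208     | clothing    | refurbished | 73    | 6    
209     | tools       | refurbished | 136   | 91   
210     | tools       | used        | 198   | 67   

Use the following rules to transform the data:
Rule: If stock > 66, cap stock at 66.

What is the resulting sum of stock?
373

Step 1: 4 records have stock > 66
Step 2: These records originally summed to 310
Step 3: After capping: 4 × 66 = 264
Step 4: Unaffected records sum: 109
Step 5: Final sum = 264 + 109 = 373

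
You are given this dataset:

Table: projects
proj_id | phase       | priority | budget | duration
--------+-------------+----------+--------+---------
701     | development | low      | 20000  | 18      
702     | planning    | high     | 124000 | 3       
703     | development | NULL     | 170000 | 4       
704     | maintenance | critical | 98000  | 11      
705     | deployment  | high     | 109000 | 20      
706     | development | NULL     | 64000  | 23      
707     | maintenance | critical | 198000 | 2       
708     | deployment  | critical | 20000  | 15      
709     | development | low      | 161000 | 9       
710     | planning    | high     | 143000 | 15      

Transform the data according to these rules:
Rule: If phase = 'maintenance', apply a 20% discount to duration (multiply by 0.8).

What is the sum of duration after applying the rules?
117.4

Step 1: Records with phase = 'maintenance' have total duration = 13
Step 2: Apply multiplier: 13 × 0.8 = 10.4
Step 3: Other records total: 107
Step 4: Final sum = 10.4 + 107 = 117.4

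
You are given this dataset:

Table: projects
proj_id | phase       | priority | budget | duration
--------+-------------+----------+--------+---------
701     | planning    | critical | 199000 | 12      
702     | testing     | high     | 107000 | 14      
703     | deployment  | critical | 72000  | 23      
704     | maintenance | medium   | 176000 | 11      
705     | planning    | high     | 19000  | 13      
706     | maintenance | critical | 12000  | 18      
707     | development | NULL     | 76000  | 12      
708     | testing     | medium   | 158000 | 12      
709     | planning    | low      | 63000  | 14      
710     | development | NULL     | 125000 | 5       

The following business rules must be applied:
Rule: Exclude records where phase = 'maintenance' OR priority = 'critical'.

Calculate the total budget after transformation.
548000

Step 1: Find records where phase = 'maintenance' OR priority = 'critical'
Step 2: 4 records match, summing to 459000
Step 3: Original sum: 1007000
Step 4: Remaining sum = 1007000 - 459000 = 548000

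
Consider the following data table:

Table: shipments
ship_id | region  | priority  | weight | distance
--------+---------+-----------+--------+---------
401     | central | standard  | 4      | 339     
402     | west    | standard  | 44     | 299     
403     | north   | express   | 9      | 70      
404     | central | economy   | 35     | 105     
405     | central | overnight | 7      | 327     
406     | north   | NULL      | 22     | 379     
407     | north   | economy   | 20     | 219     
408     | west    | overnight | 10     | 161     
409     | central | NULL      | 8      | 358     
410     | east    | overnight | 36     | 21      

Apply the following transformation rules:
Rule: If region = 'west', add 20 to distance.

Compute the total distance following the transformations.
2318

Step 1: Count records where region = 'west': 2
Step 2: Total bonus added: 2 × 20 = 40
Step 3: Original sum of distance: 2278
Step 4: Final sum = 2278 + 40 = 2318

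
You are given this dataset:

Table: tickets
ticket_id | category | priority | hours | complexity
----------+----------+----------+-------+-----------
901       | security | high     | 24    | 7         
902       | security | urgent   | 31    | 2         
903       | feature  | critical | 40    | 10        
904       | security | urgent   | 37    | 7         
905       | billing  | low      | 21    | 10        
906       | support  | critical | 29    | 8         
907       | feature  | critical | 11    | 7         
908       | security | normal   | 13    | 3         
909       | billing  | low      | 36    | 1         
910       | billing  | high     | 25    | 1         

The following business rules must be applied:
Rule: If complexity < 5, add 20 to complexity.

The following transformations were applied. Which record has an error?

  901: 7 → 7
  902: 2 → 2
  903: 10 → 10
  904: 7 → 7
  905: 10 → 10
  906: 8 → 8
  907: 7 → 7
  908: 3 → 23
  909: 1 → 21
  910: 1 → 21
Record 902 has an error. The correct transformed value should be 22, not 2.

Step 1: Check each record against the rule
Step 2: Record 902 has complexity = 2
Step 3: Since 2 < 5, the bonus should have been applied
Step 4: Correct value = 22, but claimed value = 2
Conclusion: Record 902 has the error.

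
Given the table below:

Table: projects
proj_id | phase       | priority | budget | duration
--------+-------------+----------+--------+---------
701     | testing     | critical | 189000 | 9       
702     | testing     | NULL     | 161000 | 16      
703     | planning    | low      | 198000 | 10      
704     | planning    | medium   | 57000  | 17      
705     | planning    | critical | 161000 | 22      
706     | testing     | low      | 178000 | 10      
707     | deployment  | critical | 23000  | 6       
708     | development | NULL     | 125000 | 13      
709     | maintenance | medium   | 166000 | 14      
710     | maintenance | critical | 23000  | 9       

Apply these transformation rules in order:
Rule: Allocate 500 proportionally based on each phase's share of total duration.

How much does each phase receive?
deployment: 23.81, development: 51.59, maintenance: 91.27, planning: 194.44, testing: 138.89

Step 1: Calculate total duration = 126
Step 2: Calculate each phase's proportion:
  deployment: 6/126 = 4.76% → 23.81
  development: 13/126 = 10.32% → 51.59
  maintenance: 23/126 = 18.25% → 91.27
  planning: 49/126 = 38.89% → 194.44
  testing: 35/126 = 27.78% → 138.89
Step 3: Verify: sum of allocations ≈ 500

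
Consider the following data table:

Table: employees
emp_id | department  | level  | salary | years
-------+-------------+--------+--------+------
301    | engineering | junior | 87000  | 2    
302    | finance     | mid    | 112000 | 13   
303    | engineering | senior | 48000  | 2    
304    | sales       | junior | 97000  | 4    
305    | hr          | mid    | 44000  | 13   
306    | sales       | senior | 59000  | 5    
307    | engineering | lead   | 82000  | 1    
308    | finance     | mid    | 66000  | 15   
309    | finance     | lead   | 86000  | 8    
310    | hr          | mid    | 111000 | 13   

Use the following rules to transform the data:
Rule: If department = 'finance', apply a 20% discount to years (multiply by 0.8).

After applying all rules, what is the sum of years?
68.8

Step 1: Records with department = 'finance' have total years = 36
Step 2: Apply multiplier: 36 × 0.8 = 28.8
Step 3: Other records total: 40
Step 4: Final sum = 28.8 + 40 = 68.8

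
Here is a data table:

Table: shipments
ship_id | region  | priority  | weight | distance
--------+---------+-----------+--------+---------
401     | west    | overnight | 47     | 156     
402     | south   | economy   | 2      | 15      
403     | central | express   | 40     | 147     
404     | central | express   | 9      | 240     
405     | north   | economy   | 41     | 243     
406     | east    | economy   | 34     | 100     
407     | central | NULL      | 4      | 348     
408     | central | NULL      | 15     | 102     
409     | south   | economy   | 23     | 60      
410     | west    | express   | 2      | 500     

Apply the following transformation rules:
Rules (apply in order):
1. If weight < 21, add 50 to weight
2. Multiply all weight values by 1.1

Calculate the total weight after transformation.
513.7

Step 1: Apply Rule 1 - Add 50 to records with weight < 21
  - 5 records affected: 32 + (5 × 50) = 282
  - Unaffected records: 185
  - Sum after Rule 1: 467
Step 2: Apply Rule 2 - Multiply all by 1.1
  - 467 × 1.1 = 513.7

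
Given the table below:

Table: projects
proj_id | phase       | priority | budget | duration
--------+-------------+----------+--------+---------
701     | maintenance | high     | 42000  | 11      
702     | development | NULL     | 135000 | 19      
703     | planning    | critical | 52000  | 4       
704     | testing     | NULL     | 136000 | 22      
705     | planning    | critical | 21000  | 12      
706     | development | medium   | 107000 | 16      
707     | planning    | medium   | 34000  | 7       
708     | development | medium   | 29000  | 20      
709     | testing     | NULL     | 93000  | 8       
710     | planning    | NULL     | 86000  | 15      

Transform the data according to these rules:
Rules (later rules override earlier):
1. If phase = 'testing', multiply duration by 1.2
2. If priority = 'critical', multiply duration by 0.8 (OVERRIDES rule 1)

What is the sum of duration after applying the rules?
136.8

Step 1: Rule 2 takes priority for records with priority = 'critical'
  - 2 records: 16 × 0.8 = 12.8
Step 2: Rule 1 applies to remaining records with phase = 'testing'
  - 2 records: 30 × 1.2 = 36.0
Step 3: Other records unchanged: 88
Step 4: Final sum = 12.8 + 36.0 + 88 = 136.8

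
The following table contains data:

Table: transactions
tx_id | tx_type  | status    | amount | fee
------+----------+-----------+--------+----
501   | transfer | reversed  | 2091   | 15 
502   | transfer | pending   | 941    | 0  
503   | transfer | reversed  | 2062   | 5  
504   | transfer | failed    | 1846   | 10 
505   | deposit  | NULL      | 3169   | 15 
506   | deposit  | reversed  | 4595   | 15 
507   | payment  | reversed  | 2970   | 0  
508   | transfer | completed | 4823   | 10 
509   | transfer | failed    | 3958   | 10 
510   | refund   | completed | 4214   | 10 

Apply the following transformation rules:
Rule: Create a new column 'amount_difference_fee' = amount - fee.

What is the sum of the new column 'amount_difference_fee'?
30579

Step 1: For each record, compute amount - fee
Example calculations:
  2091 - 15 = 2076
  941 - 0 = 941
  2062 - 5 = 2057
  ...
Step 2: Sum all derived values
Step 3: Total = 30579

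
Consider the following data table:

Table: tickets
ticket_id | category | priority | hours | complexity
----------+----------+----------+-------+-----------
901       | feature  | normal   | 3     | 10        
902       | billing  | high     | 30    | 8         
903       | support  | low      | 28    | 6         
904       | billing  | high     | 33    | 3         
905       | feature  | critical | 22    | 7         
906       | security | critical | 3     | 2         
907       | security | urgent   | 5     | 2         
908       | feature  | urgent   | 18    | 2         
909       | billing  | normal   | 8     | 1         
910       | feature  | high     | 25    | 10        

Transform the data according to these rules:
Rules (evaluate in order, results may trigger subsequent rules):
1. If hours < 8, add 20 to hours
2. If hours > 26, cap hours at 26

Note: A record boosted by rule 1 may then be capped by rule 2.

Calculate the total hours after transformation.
222

Step 1: Apply rule 1 to records with hours < 8
  - 3 records get bonus of 20
  - Of these, 0 records then exceed 26 and get capped
Step 2: Apply rule 2 to records with hours > 26
  - 3 records (original) are capped
Step 3: Calculate final sum = 222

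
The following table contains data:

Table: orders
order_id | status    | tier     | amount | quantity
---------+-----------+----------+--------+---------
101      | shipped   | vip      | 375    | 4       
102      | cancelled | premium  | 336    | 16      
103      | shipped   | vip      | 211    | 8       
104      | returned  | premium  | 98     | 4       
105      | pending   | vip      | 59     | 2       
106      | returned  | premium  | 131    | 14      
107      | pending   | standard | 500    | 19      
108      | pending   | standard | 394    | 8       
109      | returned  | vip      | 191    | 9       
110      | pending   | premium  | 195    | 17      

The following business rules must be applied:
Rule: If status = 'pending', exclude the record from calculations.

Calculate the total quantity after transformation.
55

Step 1: Identify records where status = 'pending'
Step 2: The excluded records sum to 46
Step 3: Original total quantity = 101
Step 4: Remaining total = 101 - 46 = 55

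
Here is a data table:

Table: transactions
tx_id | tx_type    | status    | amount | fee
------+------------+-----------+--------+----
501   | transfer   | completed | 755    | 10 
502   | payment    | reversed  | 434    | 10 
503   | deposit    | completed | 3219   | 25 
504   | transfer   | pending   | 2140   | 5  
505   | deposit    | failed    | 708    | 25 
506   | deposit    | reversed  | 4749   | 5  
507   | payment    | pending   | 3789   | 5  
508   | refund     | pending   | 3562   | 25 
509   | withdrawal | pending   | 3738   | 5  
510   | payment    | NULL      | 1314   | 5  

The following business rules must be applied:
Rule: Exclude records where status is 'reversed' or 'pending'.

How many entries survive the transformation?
4

Step 1: Count records to exclude
  - 2 (reversed) + 4 (pending) = 6 records
Step 2: Total records: 10
Step 3: Remaining = 10 - 6 = 4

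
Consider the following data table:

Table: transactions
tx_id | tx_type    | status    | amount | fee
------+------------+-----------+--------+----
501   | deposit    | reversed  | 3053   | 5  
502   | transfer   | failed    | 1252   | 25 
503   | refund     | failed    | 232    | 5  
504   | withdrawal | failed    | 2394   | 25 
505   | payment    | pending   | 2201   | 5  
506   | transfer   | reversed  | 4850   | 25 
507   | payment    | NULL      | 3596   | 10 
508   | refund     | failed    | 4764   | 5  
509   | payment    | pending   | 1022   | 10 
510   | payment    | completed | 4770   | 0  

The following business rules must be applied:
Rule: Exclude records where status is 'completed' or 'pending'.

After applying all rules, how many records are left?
7

Step 1: Count records to exclude
  - 1 (completed) + 2 (pending) = 3 records
Step 2: Total records: 10
Step 3: Remaining = 10 - 3 = 7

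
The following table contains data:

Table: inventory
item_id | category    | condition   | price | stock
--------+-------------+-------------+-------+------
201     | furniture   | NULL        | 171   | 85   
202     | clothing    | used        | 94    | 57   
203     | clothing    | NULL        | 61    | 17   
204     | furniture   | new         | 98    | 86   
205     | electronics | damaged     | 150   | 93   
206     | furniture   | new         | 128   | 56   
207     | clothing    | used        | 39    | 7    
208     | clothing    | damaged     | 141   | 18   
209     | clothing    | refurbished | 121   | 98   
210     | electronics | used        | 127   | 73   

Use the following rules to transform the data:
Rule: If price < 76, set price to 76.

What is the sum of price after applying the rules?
1182

Step 1: 2 records have price < 76
Step 2: These records originally summed to 100
Step 3: After setting to minimum: 2 × 76 = 152
Step 4: Unaffected records sum: 1030
Step 5: Final sum = 152 + 1030 = 1182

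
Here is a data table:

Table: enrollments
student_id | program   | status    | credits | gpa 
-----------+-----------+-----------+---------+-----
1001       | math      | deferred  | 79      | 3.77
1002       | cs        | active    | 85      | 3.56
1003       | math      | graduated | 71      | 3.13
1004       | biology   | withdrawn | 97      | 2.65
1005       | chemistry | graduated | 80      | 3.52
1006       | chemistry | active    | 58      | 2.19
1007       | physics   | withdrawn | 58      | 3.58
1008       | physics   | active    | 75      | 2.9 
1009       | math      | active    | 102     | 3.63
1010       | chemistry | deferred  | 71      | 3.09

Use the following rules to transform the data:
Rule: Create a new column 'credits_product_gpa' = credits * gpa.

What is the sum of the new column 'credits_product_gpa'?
2503.12

Step 1: For each record, compute credits * gpa
Example calculations:
  79 * 3.77 = 297.83
  85 * 3.56 = 302.6
  71 * 3.13 = 222.23
  ...
Step 2: Sum all derived values
Step 3: Total = 2503.12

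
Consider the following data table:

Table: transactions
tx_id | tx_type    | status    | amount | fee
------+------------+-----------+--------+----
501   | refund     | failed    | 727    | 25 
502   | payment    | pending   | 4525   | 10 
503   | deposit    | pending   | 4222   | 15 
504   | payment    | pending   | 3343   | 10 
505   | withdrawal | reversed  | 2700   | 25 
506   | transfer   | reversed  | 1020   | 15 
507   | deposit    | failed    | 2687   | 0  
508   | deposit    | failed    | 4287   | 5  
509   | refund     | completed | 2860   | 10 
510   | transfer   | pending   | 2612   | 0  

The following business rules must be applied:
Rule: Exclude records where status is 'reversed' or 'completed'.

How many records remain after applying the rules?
7

Step 1: Count records to exclude
  - 2 (reversed) + 1 (completed) = 3 records
Step 2: Total records: 10
Step 3: Remaining = 10 - 3 = 7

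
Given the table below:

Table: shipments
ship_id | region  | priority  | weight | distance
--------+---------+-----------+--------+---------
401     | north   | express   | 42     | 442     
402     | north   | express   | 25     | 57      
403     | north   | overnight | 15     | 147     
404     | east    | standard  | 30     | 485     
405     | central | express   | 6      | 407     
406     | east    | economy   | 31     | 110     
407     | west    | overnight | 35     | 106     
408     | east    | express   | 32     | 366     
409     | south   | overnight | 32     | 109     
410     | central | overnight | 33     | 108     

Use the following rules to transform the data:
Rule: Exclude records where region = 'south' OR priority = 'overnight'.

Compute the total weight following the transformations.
166

Step 1: Find records where region = 'south' OR priority = 'overnight'
Step 2: 4 records match, summing to 115
Step 3: Original sum: 281
Step 4: Remaining sum = 281 - 115 = 166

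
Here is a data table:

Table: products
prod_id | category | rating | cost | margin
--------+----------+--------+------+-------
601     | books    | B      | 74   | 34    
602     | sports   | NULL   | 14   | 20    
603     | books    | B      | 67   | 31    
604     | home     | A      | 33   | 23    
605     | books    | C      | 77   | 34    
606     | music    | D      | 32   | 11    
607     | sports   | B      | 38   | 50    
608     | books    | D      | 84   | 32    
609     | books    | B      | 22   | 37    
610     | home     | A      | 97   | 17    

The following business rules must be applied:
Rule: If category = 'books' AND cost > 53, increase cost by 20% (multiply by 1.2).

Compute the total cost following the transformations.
598.4

Step 1: Find records where category = 'books' AND cost > 53
Step 2: 4 records match, summing to 302
Step 3: After multiplier: 302 × 1.2 = 362.4
Step 4: Unaffected records sum: 236
Step 5: Final sum = 362.4 + 236 = 598.4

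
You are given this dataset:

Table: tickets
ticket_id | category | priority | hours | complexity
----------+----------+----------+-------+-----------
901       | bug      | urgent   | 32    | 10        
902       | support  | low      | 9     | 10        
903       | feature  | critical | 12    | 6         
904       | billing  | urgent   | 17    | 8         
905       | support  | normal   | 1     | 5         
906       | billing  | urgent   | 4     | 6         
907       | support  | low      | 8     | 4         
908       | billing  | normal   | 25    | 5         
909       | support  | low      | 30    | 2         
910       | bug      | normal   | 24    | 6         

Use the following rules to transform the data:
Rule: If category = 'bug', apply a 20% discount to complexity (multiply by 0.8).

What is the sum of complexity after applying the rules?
58.8

Step 1: Records with category = 'bug' have total complexity = 16
Step 2: Apply multiplier: 16 × 0.8 = 12.8
Step 3: Other records total: 46
Step 4: Final sum = 12.8 + 46 = 58.8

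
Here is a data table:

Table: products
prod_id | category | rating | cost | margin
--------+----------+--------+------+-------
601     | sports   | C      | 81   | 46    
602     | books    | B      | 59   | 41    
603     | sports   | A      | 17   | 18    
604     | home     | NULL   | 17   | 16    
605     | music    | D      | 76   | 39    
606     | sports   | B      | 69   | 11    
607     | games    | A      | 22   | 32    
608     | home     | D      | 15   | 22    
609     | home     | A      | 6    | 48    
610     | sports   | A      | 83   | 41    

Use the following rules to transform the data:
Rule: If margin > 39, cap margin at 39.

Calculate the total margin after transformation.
294

Step 1: 4 records have margin > 39
Step 2: These records originally summed to 176
Step 3: After capping: 4 × 39 = 156
Step 4: Unaffected records sum: 138
Step 5: Final sum = 156 + 138 = 294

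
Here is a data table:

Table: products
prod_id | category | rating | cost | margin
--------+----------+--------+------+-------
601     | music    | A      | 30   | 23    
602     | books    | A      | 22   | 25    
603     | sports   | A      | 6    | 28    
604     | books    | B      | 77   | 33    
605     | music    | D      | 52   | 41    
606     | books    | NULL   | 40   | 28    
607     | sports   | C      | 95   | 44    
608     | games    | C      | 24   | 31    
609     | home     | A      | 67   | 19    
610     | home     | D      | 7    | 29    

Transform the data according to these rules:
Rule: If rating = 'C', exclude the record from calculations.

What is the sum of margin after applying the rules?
226

Step 1: Identify records where rating = 'C'
Step 2: The excluded records sum to 75
Step 3: Original total margin = 301
Step 4: Remaining total = 301 - 75 = 226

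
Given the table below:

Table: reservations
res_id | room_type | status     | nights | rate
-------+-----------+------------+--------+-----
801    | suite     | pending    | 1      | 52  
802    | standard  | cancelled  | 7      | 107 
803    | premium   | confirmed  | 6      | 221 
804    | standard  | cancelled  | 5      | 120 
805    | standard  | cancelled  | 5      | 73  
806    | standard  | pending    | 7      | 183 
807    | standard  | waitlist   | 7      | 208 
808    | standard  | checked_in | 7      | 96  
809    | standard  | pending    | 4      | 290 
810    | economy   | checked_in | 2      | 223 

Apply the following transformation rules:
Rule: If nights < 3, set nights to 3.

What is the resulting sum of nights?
54

Step 1: 2 records have nights < 3
Step 2: These records originally summed to 3
Step 3: After setting to minimum: 2 × 3 = 6
Step 4: Unaffected records sum: 48
Step 5: Final sum = 6 + 48 = 54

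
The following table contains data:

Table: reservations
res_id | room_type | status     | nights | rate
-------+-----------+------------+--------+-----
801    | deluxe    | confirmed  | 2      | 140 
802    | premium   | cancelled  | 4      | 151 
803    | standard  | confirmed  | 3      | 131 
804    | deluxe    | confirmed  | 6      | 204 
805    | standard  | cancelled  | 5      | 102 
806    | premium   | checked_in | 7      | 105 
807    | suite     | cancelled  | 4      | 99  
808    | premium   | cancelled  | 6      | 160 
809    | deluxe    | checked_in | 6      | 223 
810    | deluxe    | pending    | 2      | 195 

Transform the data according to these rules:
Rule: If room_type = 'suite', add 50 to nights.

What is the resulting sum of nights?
95

Step 1: Count records where room_type = 'suite': 1
Step 2: Total bonus added: 1 × 50 = 50
Step 3: Original sum of nights: 45
Step 4: Final sum = 45 + 50 = 95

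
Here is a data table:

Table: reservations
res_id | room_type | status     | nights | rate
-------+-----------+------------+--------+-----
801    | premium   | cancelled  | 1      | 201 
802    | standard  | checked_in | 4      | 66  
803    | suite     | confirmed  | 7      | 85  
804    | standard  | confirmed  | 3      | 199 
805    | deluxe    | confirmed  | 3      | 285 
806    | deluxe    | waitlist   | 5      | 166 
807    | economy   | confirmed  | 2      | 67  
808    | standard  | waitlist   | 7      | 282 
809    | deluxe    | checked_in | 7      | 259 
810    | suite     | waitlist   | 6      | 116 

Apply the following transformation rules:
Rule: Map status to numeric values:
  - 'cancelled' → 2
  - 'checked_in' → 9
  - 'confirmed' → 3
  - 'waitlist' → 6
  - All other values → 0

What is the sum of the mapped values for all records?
50

Step 1: Apply mapping to each record
Step 2: Count by status:
  'cancelled': 1 records × 2 = 2
  'checked_in': 2 records × 9 = 18
  'confirmed': 4 records × 3 = 12
  'waitlist': 3 records × 6 = 18
Step 3: Sum all mapped values = 50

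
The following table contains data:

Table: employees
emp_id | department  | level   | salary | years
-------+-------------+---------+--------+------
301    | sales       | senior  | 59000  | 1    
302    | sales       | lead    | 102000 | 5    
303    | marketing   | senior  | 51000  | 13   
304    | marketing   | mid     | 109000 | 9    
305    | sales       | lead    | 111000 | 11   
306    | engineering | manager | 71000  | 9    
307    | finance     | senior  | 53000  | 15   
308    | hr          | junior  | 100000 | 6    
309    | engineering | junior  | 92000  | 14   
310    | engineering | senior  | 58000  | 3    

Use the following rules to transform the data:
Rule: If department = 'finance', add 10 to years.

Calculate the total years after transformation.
96

Step 1: Count records where department = 'finance': 1
Step 2: Total bonus added: 1 × 10 = 10
Step 3: Original sum of years: 86
Step 4: Final sum = 86 + 10 = 96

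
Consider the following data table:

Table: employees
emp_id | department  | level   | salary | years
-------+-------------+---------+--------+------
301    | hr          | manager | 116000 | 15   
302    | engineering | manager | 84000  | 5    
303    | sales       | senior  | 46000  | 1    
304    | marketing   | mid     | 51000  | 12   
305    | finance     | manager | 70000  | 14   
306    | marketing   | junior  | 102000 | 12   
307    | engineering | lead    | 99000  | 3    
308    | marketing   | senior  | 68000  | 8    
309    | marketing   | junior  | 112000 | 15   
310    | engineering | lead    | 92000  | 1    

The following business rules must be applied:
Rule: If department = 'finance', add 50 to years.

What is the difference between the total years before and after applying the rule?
50

Step 1: Original sum of years = 86
Step 2: 1 records have department = 'finance'
Step 3: Each affected record changes by 50
Step 4: Total change = 1 × 50 = 50
Step 5: New sum = 86 + 50 = 136
Step 6: Difference = |136 - 86| = 50
        (Sum increased by 50)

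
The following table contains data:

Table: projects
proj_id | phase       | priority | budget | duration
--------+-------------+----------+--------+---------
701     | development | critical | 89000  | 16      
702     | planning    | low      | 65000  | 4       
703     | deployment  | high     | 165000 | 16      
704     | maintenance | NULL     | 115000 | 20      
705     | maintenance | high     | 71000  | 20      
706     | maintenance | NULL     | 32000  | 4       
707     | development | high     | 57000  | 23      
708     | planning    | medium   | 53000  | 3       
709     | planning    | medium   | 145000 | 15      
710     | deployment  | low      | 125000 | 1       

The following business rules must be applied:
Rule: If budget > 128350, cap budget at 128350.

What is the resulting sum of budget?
863700

Step 1: 2 records have budget > 128350
Step 2: These records originally summed to 310000
Step 3: After capping: 2 × 128350 = 256700
Step 4: Unaffected records sum: 607000
Step 5: Final sum = 256700 + 607000 = 863700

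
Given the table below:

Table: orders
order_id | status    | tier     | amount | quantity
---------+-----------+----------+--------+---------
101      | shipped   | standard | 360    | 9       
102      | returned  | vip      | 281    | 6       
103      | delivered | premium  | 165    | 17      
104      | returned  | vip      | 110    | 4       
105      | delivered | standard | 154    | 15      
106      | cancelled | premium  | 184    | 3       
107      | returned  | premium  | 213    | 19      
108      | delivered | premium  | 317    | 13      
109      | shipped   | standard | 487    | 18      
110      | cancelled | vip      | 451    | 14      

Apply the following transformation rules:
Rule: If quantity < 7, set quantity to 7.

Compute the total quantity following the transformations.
126

Step 1: 3 records have quantity < 7
Step 2: These records originally summed to 13
Step 3: After setting to minimum: 3 × 7 = 21
Step 4: Unaffected records sum: 105
Step 5: Final sum = 21 + 105 = 126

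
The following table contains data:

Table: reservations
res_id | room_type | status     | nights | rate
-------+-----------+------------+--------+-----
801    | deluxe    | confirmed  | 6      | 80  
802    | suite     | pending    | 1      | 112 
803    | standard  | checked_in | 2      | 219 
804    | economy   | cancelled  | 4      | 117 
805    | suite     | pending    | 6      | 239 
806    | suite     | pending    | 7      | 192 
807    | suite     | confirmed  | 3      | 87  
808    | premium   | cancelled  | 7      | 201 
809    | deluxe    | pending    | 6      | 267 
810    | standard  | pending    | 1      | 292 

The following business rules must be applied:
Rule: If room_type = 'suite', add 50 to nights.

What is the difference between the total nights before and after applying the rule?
200

Step 1: Original sum of nights = 43
Step 2: 4 records have room_type = 'suite'
Step 3: Each affected record changes by 50
Step 4: Total change = 4 × 50 = 200
Step 5: New sum = 43 + 200 = 243
Step 6: Difference = |243 - 43| = 200
        (Sum increased by 200)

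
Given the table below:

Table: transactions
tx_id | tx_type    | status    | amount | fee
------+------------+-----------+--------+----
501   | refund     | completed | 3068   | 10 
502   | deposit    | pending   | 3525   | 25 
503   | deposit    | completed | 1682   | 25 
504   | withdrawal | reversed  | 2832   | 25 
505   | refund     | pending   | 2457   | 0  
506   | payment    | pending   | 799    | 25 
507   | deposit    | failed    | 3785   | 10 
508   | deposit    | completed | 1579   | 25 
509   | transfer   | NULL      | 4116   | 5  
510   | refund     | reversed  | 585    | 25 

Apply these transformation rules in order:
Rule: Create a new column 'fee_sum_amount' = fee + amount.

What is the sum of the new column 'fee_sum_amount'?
24603

Step 1: For each record, compute fee + amount
Example calculations:
  10 + 3068 = 3078
  25 + 3525 = 3550
  25 + 1682 = 1707
  ...
Step 2: Sum all derived values
Step 3: Total = 24603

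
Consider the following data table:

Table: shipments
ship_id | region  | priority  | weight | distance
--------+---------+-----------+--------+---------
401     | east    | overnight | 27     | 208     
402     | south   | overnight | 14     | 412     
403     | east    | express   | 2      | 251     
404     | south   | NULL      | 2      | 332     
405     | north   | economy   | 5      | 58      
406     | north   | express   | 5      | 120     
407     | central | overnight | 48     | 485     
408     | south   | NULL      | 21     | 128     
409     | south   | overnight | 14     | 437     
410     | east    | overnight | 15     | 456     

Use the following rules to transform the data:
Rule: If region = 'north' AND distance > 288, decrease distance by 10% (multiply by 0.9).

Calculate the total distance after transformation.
2887

Step 1: Find records where region = 'north' AND distance > 288
Step 2: 0 records match, summing to 0
Step 3: After multiplier: 0 × 0.9 = 0.0
Step 4: Unaffected records sum: 2887
Step 5: Final sum = 0.0 + 2887 = 2887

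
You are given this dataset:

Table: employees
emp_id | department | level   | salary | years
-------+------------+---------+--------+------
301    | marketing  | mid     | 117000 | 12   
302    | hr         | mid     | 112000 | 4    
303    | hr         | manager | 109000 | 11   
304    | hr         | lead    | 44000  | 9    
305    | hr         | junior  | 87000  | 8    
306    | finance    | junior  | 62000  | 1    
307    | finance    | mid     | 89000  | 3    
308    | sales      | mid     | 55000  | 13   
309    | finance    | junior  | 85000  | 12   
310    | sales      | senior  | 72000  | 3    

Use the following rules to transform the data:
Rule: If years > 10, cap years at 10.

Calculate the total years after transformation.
68

Step 1: 4 records have years > 10
Step 2: These records originally summed to 48
Step 3: After capping: 4 × 10 = 40
Step 4: Unaffected records sum: 28
Step 5: Final sum = 40 + 28 = 68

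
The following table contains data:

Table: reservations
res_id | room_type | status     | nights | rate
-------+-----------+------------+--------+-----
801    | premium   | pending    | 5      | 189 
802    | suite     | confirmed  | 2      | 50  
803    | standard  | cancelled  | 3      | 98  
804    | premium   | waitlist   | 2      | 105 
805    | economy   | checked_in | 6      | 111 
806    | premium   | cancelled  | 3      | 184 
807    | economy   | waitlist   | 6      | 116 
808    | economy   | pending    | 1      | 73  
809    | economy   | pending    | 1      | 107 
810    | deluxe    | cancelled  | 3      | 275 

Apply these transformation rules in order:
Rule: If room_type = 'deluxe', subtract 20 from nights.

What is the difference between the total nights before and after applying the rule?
20

Step 1: Original sum of nights = 32
Step 2: 1 records have room_type = 'deluxe'
Step 3: Each affected record changes by -20
Step 4: Total change = 1 × -20 = -20
Step 5: New sum = 32 + -20 = 12
Step 6: Difference = |12 - 32| = 20
        (Sum decreased by 20)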